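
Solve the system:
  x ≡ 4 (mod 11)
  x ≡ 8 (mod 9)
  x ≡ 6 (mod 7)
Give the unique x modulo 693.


Moduli 11, 9, 7 are pairwise coprime; by CRT there is a unique solution modulo M = 11 · 9 · 7 = 693.
Solve pairwise, accumulating the modulus:
  Start with x ≡ 4 (mod 11).
  Combine with x ≡ 8 (mod 9): since gcd(11, 9) = 1, we get a unique residue mod 99.
    Write x = 4 + 11·t and substitute into x ≡ 8 (mod 9): 11·t ≡ 8 − 4 = 4 (mod 9).
    Reduce coefficients mod 9: 2·t ≡ 4 (mod 9).
    The inverse of 2 mod 9 is 5 (since 2·5 = 10 = 1·9 + 1), so t ≡ 5·4 = 20 ≡ 2 (mod 9).
    Then x = 4 + 11·2 = 26, valid modulo lcm(11, 9) = 99: x ≡ 26 (mod 99).
  Combine with x ≡ 6 (mod 7): since gcd(99, 7) = 1, we get a unique residue mod 693.
    Write x = 26 + 99·t and substitute into x ≡ 6 (mod 7): 99·t ≡ 6 − 26 = -20 (mod 7).
    Reduce coefficients mod 7: 1·t ≡ 1 (mod 7).
    So t ≡ 1 (mod 7).
    Then x = 26 + 99·1 = 125, valid modulo lcm(99, 7) = 693: x ≡ 125 (mod 693).
Verify: 125 mod 11 = 4 ✓, 125 mod 9 = 8 ✓, 125 mod 7 = 6 ✓.

x ≡ 125 (mod 693).


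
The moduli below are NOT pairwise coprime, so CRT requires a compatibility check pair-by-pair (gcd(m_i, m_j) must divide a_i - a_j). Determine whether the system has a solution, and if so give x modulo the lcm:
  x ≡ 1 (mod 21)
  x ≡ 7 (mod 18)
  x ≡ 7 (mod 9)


Moduli 21, 18, 9 are not pairwise coprime, so CRT works modulo lcm(m_i) when all pairwise compatibility conditions hold.
Pairwise compatibility: gcd(m_i, m_j) must divide a_i - a_j for every pair.
Merge one congruence at a time:
  Start: x ≡ 1 (mod 21).
  Combine with x ≡ 7 (mod 18): gcd(21, 18) = 3; 7 - 1 = 6, which IS divisible by 3, so compatible.
    Write x = 1 + 21·t and substitute into x ≡ 7 (mod 18): 21·t ≡ 7 − 1 = 6 (mod 18).
    Divide the congruence (and modulus) by g = 3: 7·t ≡ 2 (mod 6).
    Reduce coefficients mod 6: 1·t ≡ 2 (mod 6).
    So t ≡ 2 (mod 6).
    Then x = 1 + 21·2 = 43, valid modulo lcm(21, 18) = 126: x ≡ 43 (mod 126).
  Combine with x ≡ 7 (mod 9): gcd(126, 9) = 9; 7 - 43 = -36, which IS divisible by 9, so compatible.
    Write x = 43 + 126·t and substitute into x ≡ 7 (mod 9): 126·t ≡ 7 − 43 = -36 (mod 9).
    Divide the congruence (and modulus) by g = 9: 14·t ≡ -4 (mod 1).
    Modulo 1 every t works; take t = 0.
    Then x = 43 + 126·0 = 43, valid modulo lcm(126, 9) = 126: x ≡ 43 (mod 126).
Verify: 43 mod 21 = 1, 43 mod 18 = 7, 43 mod 9 = 7.

x ≡ 43 (mod 126).


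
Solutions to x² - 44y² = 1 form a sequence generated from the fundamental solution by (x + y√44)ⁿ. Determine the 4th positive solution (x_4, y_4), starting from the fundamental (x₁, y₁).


Step 1: Find the fundamental solution (x₁, y₁) of x² - 44y² = 1.
  Expand √44 as a continued fraction. a₀ = ⌊√44⌋ = 6; iterate m_{k+1} = d_k·a_k − m_k, d_{k+1} = (44 − m_{k+1}²)/d_k, a_{k+1} = ⌊(a₀ + m_{k+1})/d_{k+1}⌋ (starting m₀ = 0, d₀ = 1), with convergents p_k = a_k·p_{k-1} + p_{k-2}, q_k = a_k·q_{k-1} + q_{k-2} (p₋₁ = 1, q₋₁ = 0):
  k = 0: a₀ = 6; p₀/q₀ = 6/1; p₀² − 44·q₀² = 36 − 44 = -8.
  k = 1: m = 6, d = 8, a = ⌊(6 + 6)/8⌋ = 1; p/q = (1·6 + 1)/(1·1 + 0) = 7/1; p² − 44·q² = 49 − 44 = 5.
  k = 2: m = 2, d = 5, a = ⌊(6 + 2)/5⌋ = 1; p/q = (1·7 + 6)/(1·1 + 1) = 13/2; p² − 44·q² = 169 − 176 = -7.
  k = 3: m = 3, d = 7, a = ⌊(6 + 3)/7⌋ = 1; p/q = (1·13 + 7)/(1·2 + 1) = 20/3; p² − 44·q² = 400 − 396 = 4.
  k = 4: m = 4, d = 4, a = ⌊(6 + 4)/4⌋ = 2; p/q = (2·20 + 13)/(2·3 + 2) = 53/8; p² − 44·q² = 2809 − 2816 = -7.
  k = 5: m = 4, d = 7, a = ⌊(6 + 4)/7⌋ = 1; p/q = (1·53 + 20)/(1·8 + 3) = 73/11; p² − 44·q² = 5329 − 5324 = 5.
  k = 6: m = 3, d = 5, a = ⌊(6 + 3)/5⌋ = 1; p/q = (1·73 + 53)/(1·11 + 8) = 126/19; p² − 44·q² = 15876 − 15884 = -8.
  k = 7: m = 2, d = 8, a = ⌊(6 + 2)/8⌋ = 1; p/q = (1·126 + 73)/(1·19 + 11) = 199/30; p² − 44·q² = 39601 − 39600 = 1.
  The first convergent with p² − 44·q² = 1 gives the fundamental solution (x₁, y₁) = (199, 30).
Step 2: Apply the recurrence (x_{n+1}, y_{n+1}) = (x₁x_n + 44y₁y_n, x₁y_n + y₁x_n) repeatedly.
  From (x_1, y_1) = (199, 30): x_2 = 199·199 + 44·30·30 = 79201; y_2 = 199·30 + 30·199 = 11940.
  From (x_2, y_2) = (79201, 11940): x_3 = 199·79201 + 44·30·11940 = 31521799; y_3 = 199·11940 + 30·79201 = 4752090.
  From (x_3, y_3) = (31521799, 4752090): x_4 = 199·31521799 + 44·30·4752090 = 12545596801; y_4 = 199·4752090 + 30·31521799 = 1891319880.
Step 3: Verify x_4² - 44·y_4² = 157391999093261433601 - 157391999093261433600 = 1 (should be 1). ✓

(x_1, y_1) = (199, 30); (x_4, y_4) = (12545596801, 1891319880).


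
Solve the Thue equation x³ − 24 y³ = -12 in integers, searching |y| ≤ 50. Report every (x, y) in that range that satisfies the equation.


The equation is x³ - 24y³ = -12. For fixed y, x³ = 24·y³ − 12, so a solution requires the RHS to be a perfect cube.
Strategy: iterate y from -50 to 50, compute RHS = 24·y³ − 12, and check whether it is a (positive or negative) perfect cube.
Check small values of y:
  y = 0: RHS = -12 is not a perfect cube.
  y = 1: RHS = 12 is not a perfect cube.
  y = -1: RHS = -36 is not a perfect cube.
  y = 2: RHS = 180 is not a perfect cube.
  y = -2: RHS = -204 is not a perfect cube.
  y = 3: RHS = 636 is not a perfect cube.
  y = -3: RHS = -660 is not a perfect cube.
Continuing the search up to |y| = 50 finds no solutions either.
No (x, y) in the scanned range satisfies the equation.

No integer solutions with |y| ≤ 50.


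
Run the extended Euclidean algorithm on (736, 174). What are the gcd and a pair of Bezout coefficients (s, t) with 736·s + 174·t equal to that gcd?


Euclidean algorithm on (736, 174) — divide until remainder is 0:
  736 = 4 · 174 + 40
  174 = 4 · 40 + 14
  40 = 2 · 14 + 12
  14 = 1 · 12 + 2
  12 = 6 · 2 + 0
gcd(736, 174) = 2.
Track Bezout coefficients alongside the remainders: start with r₀ = 736 = a·1 + b·0 (s = 1, t = 0) and r₁ = 174 = a·0 + b·1 (s = 0, t = 1); each new remainder r_{k+1} = r_{k-1} − q_k·r_k inherits s_{k+1} = s_{k-1} − q_k·s_k, t_{k+1} = t_{k-1} − q_k·t_k, so r_k = a·s_k + b·t_k at every step:
  q = 4: r = 40, s = 1 − 4·0 = 1, t = 0 − 4·1 = -4  (check: 736·1 + 174·(-4) = 40)
  q = 4: r = 14, s = 0 − 4·1 = -4, t = 1 − 4·(-4) = 17  (check: 736·(-4) + 174·17 = 14)
  q = 2: r = 12, s = 1 − 2·(-4) = 9, t = -4 − 2·17 = -38  (check: 736·9 + 174·(-38) = 12)
  q = 1: r = 2, s = -4 − 1·9 = -13, t = 17 − 1·(-38) = 55  (check: 736·(-13) + 174·55 = 2)
The row with r = 2 (the gcd) gives the Bezout coefficients s = -13, t = 55.
Result: 736 · (-13) + 174 · (55) = 2.

gcd(736, 174) = 2; s = -13, t = 55 (check: 736·(-13) + 174·55 = 2).


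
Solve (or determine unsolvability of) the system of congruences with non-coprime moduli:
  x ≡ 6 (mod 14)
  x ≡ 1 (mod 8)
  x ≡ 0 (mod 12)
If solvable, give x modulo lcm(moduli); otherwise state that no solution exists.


Moduli 14, 8, 12 are not pairwise coprime, so CRT works modulo lcm(m_i) when all pairwise compatibility conditions hold.
Pairwise compatibility: gcd(m_i, m_j) must divide a_i - a_j for every pair.
Merge one congruence at a time:
  Start: x ≡ 6 (mod 14).
  Combine with x ≡ 1 (mod 8): gcd(14, 8) = 2, and 1 - 6 = -5 is NOT divisible by 2.
    ⇒ system is inconsistent (no integer solution).

No solution (the system is inconsistent).


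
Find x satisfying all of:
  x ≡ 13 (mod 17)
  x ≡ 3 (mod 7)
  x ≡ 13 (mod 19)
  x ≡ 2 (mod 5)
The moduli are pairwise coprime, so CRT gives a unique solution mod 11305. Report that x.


Product of moduli M = 17 · 7 · 19 · 5 = 11305.
Merge one congruence at a time:
  Start: x ≡ 13 (mod 17).
  Combine with x ≡ 3 (mod 7); new modulus lcm = 119.
    Write x = 13 + 17·t and substitute into x ≡ 3 (mod 7): 17·t ≡ 3 − 13 = -10 (mod 7).
    Reduce coefficients mod 7: 3·t ≡ 4 (mod 7).
    The inverse of 3 mod 7 is 5 (since 3·5 = 15 = 2·7 + 1), so t ≡ 5·4 = 20 ≡ 6 (mod 7).
    Then x = 13 + 17·6 = 115, valid modulo lcm(17, 7) = 119: x ≡ 115 (mod 119).
  Combine with x ≡ 13 (mod 19); new modulus lcm = 2261.
    Write x = 115 + 119·t and substitute into x ≡ 13 (mod 19): 119·t ≡ 13 − 115 = -102 (mod 19).
    Reduce coefficients mod 19: 5·t ≡ 12 (mod 19).
    The inverse of 5 mod 19 is 4 (since 5·4 = 20 = 1·19 + 1), so t ≡ 4·12 = 48 ≡ 10 (mod 19).
    Then x = 115 + 119·10 = 1305, valid modulo lcm(119, 19) = 2261: x ≡ 1305 (mod 2261).
  Combine with x ≡ 2 (mod 5); new modulus lcm = 11305.
    Write x = 1305 + 2261·t and substitute into x ≡ 2 (mod 5): 2261·t ≡ 2 − 1305 = -1303 (mod 5).
    Reduce coefficients mod 5: 1·t ≡ 2 (mod 5).
    So t ≡ 2 (mod 5).
    Then x = 1305 + 2261·2 = 5827, valid modulo lcm(2261, 5) = 11305: x ≡ 5827 (mod 11305).
Verify against each original: 5827 mod 17 = 13, 5827 mod 7 = 3, 5827 mod 19 = 13, 5827 mod 5 = 2.

x ≡ 5827 (mod 11305).


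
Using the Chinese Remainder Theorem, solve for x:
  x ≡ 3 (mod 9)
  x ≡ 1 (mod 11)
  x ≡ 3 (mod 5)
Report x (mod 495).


Moduli 9, 11, 5 are pairwise coprime; by CRT there is a unique solution modulo M = 9 · 11 · 5 = 495.
Solve pairwise, accumulating the modulus:
  Start with x ≡ 3 (mod 9).
  Combine with x ≡ 1 (mod 11): since gcd(9, 11) = 1, we get a unique residue mod 99.
    Write x = 3 + 9·t and substitute into x ≡ 1 (mod 11): 9·t ≡ 1 − 3 = -2 (mod 11).
    Reduce coefficients mod 11: 9·t ≡ 9 (mod 11).
    The inverse of 9 mod 11 is 5 (since 9·5 = 45 = 4·11 + 1), so t ≡ 5·9 = 45 ≡ 1 (mod 11).
    Then x = 3 + 9·1 = 12, valid modulo lcm(9, 11) = 99: x ≡ 12 (mod 99).
  Combine with x ≡ 3 (mod 5): since gcd(99, 5) = 1, we get a unique residue mod 495.
    Write x = 12 + 99·t and substitute into x ≡ 3 (mod 5): 99·t ≡ 3 − 12 = -9 (mod 5).
    Reduce coefficients mod 5: 4·t ≡ 1 (mod 5).
    The inverse of 4 mod 5 is 4 (since 4·4 = 16 = 3·5 + 1), so t ≡ 4·1 = 4 ≡ 4 (mod 5).
    Then x = 12 + 99·4 = 408, valid modulo lcm(99, 5) = 495: x ≡ 408 (mod 495).
Verify: 408 mod 9 = 3 ✓, 408 mod 11 = 1 ✓, 408 mod 5 = 3 ✓.

x ≡ 408 (mod 495).


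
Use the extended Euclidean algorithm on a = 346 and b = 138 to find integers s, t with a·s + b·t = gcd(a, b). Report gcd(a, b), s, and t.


Euclidean algorithm on (346, 138) — divide until remainder is 0:
  346 = 2 · 138 + 70
  138 = 1 · 70 + 68
  70 = 1 · 68 + 2
  68 = 34 · 2 + 0
gcd(346, 138) = 2.
Track Bezout coefficients alongside the remainders: start with r₀ = 346 = a·1 + b·0 (s = 1, t = 0) and r₁ = 138 = a·0 + b·1 (s = 0, t = 1); each new remainder r_{k+1} = r_{k-1} − q_k·r_k inherits s_{k+1} = s_{k-1} − q_k·s_k, t_{k+1} = t_{k-1} − q_k·t_k, so r_k = a·s_k + b·t_k at every step:
  q = 2: r = 70, s = 1 − 2·0 = 1, t = 0 − 2·1 = -2  (check: 346·1 + 138·(-2) = 70)
  q = 1: r = 68, s = 0 − 1·1 = -1, t = 1 − 1·(-2) = 3  (check: 346·(-1) + 138·3 = 68)
  q = 1: r = 2, s = 1 − 1·(-1) = 2, t = -2 − 1·3 = -5  (check: 346·2 + 138·(-5) = 2)
The row with r = 2 (the gcd) gives the Bezout coefficients s = 2, t = -5.
Result: 346 · (2) + 138 · (-5) = 2.

gcd(346, 138) = 2; s = 2, t = -5 (check: 346·2 + 138·(-5) = 2).


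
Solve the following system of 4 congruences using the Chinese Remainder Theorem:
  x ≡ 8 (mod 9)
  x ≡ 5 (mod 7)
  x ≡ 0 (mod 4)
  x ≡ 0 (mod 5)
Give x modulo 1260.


Product of moduli M = 9 · 7 · 4 · 5 = 1260.
Merge one congruence at a time:
  Start: x ≡ 8 (mod 9).
  Combine with x ≡ 5 (mod 7); new modulus lcm = 63.
    Write x = 8 + 9·t and substitute into x ≡ 5 (mod 7): 9·t ≡ 5 − 8 = -3 (mod 7).
    Reduce coefficients mod 7: 2·t ≡ 4 (mod 7).
    The inverse of 2 mod 7 is 4 (since 2·4 = 8 = 1·7 + 1), so t ≡ 4·4 = 16 ≡ 2 (mod 7).
    Then x = 8 + 9·2 = 26, valid modulo lcm(9, 7) = 63: x ≡ 26 (mod 63).
  Combine with x ≡ 0 (mod 4); new modulus lcm = 252.
    Write x = 26 + 63·t and substitute into x ≡ 0 (mod 4): 63·t ≡ 0 − 26 = -26 (mod 4).
    Reduce coefficients mod 4: 3·t ≡ 2 (mod 4).
    The inverse of 3 mod 4 is 3 (since 3·3 = 9 = 2·4 + 1), so t ≡ 3·2 = 6 ≡ 2 (mod 4).
    Then x = 26 + 63·2 = 152, valid modulo lcm(63, 4) = 252: x ≡ 152 (mod 252).
  Combine with x ≡ 0 (mod 5); new modulus lcm = 1260.
    Write x = 152 + 252·t and substitute into x ≡ 0 (mod 5): 252·t ≡ 0 − 152 = -152 (mod 5).
    Reduce coefficients mod 5: 2·t ≡ 3 (mod 5).
    The inverse of 2 mod 5 is 3 (since 2·3 = 6 = 1·5 + 1), so t ≡ 3·3 = 9 ≡ 4 (mod 5).
    Then x = 152 + 252·4 = 1160, valid modulo lcm(252, 5) = 1260: x ≡ 1160 (mod 1260).
Verify against each original: 1160 mod 9 = 8, 1160 mod 7 = 5, 1160 mod 4 = 0, 1160 mod 5 = 0.

x ≡ 1160 (mod 1260).


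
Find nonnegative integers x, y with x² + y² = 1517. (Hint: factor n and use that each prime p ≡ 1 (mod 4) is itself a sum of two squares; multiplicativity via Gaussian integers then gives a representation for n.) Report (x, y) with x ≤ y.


Step 1: Factor n = 1517 = 37 · 41.
Step 2: Check the mod-4 condition on each prime factor: 37 ≡ 1 (mod 4), exponent 1; 41 ≡ 1 (mod 4), exponent 1.
All primes ≡ 3 (mod 4) appear to even exponent (or don't appear), so by the two-squares theorem n IS expressible as a sum of two squares.
Step 3: Build a representation. Here n = 37 · 41 is a product of primes ≡ 1 (mod 4). Each prime p ≡ 1 (mod 4) is itself a sum of two squares; find a² by testing p − a² for a perfect square:
  37: 37 − 1² = 36 = 6² ⇒ 37 = 1² + 6².
  41: 41 − 1² = 40, 41 − 2² = 37, 41 − 3² = 32, 41 − 4² = 25 = 5² ⇒ 41 = 4² + 5².
  Combine using the Brahmagupta–Fibonacci identity (a² + b²)(c² + d²) = (ac − bd)² + (ad + bc)² = (ac + bd)² + (ad − bc)²:
  37 · 41 = 1517: from (1² + 6²)(4² + 5²), take (1·4 − 6·5, 1·5 + 6·4) = (4 − 30, 5 + 24) = (-26, 29); dropping signs (only squares matter) gives (26, 29); check 26² + 29² = 676 + 841 = 1517 ✓.
Step 4: Order so x ≤ y and verify: 26² + 29² = 676 + 841 = 1517 = n. ✓

n = 1517 = 26² + 29² (one valid representation with x ≤ y).


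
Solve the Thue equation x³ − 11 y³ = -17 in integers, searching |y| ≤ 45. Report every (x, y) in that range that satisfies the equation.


The equation is x³ - 11y³ = -17. For fixed y, x³ = 11·y³ − 17, so a solution requires the RHS to be a perfect cube.
Strategy: iterate y from -45 to 45, compute RHS = 11·y³ − 17, and check whether it is a (positive or negative) perfect cube.
Check small values of y:
  y = 0: RHS = -17 is not a perfect cube.
  y = 1: RHS = -6 is not a perfect cube.
  y = -1: RHS = -28 is not a perfect cube.
  y = 2: RHS = 71 is not a perfect cube.
  y = -2: RHS = -105 is not a perfect cube.
  y = 3: RHS = 280 is not a perfect cube.
  y = -3: RHS = -314 is not a perfect cube.
Continuing the search up to |y| = 45 finds no solutions either.
No (x, y) in the scanned range satisfies the equation.

No integer solutions with |y| ≤ 45.


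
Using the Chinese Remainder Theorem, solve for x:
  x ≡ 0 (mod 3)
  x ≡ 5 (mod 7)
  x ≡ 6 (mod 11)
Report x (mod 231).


Moduli 3, 7, 11 are pairwise coprime; by CRT there is a unique solution modulo M = 3 · 7 · 11 = 231.
Solve pairwise, accumulating the modulus:
  Start with x ≡ 0 (mod 3).
  Combine with x ≡ 5 (mod 7): since gcd(3, 7) = 1, we get a unique residue mod 21.
    Write x = 0 + 3·t and substitute into x ≡ 5 (mod 7): 3·t ≡ 5 − 0 = 5 (mod 7).
    The inverse of 3 mod 7 is 5 (since 3·5 = 15 = 2·7 + 1), so t ≡ 5·5 = 25 ≡ 4 (mod 7).
    Then x = 0 + 3·4 = 12, valid modulo lcm(3, 7) = 21: x ≡ 12 (mod 21).
  Combine with x ≡ 6 (mod 11): since gcd(21, 11) = 1, we get a unique residue mod 231.
    Write x = 12 + 21·t and substitute into x ≡ 6 (mod 11): 21·t ≡ 6 − 12 = -6 (mod 11).
    Reduce coefficients mod 11: 10·t ≡ 5 (mod 11).
    The inverse of 10 mod 11 is 10 (since 10·10 = 100 = 9·11 + 1), so t ≡ 10·5 = 50 ≡ 6 (mod 11).
    Then x = 12 + 21·6 = 138, valid modulo lcm(21, 11) = 231: x ≡ 138 (mod 231).
Verify: 138 mod 3 = 0 ✓, 138 mod 7 = 5 ✓, 138 mod 11 = 6 ✓.

x ≡ 138 (mod 231).


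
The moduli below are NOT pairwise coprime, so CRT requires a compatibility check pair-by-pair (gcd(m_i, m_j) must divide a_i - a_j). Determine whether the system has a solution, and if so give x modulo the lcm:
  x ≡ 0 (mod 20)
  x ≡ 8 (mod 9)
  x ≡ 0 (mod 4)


Moduli 20, 9, 4 are not pairwise coprime, so CRT works modulo lcm(m_i) when all pairwise compatibility conditions hold.
Pairwise compatibility: gcd(m_i, m_j) must divide a_i - a_j for every pair.
Merge one congruence at a time:
  Start: x ≡ 0 (mod 20).
  Combine with x ≡ 8 (mod 9): gcd(20, 9) = 1; 8 - 0 = 8, which IS divisible by 1, so compatible.
    Write x = 0 + 20·t and substitute into x ≡ 8 (mod 9): 20·t ≡ 8 − 0 = 8 (mod 9).
    Reduce coefficients mod 9: 2·t ≡ 8 (mod 9).
    The inverse of 2 mod 9 is 5 (since 2·5 = 10 = 1·9 + 1), so t ≡ 5·8 = 40 ≡ 4 (mod 9).
    Then x = 0 + 20·4 = 80, valid modulo lcm(20, 9) = 180: x ≡ 80 (mod 180).
  Combine with x ≡ 0 (mod 4): gcd(180, 4) = 4; 0 - 80 = -80, which IS divisible by 4, so compatible.
    Write x = 80 + 180·t and substitute into x ≡ 0 (mod 4): 180·t ≡ 0 − 80 = -80 (mod 4).
    Divide the congruence (and modulus) by g = 4: 45·t ≡ -20 (mod 1).
    Modulo 1 every t works; take t = 0.
    Then x = 80 + 180·0 = 80, valid modulo lcm(180, 4) = 180: x ≡ 80 (mod 180).
Verify: 80 mod 20 = 0, 80 mod 9 = 8, 80 mod 4 = 0.

x ≡ 80 (mod 180).


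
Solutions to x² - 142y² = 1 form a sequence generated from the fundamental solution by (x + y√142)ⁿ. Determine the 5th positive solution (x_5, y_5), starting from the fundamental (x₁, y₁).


Step 1: Find the fundamental solution (x₁, y₁) of x² - 142y² = 1.
  Expand √142 as a continued fraction. a₀ = ⌊√142⌋ = 11; iterate m_{k+1} = d_k·a_k − m_k, d_{k+1} = (142 − m_{k+1}²)/d_k, a_{k+1} = ⌊(a₀ + m_{k+1})/d_{k+1}⌋ (starting m₀ = 0, d₀ = 1), with convergents p_k = a_k·p_{k-1} + p_{k-2}, q_k = a_k·q_{k-1} + q_{k-2} (p₋₁ = 1, q₋₁ = 0):
  k = 0: a₀ = 11; p₀/q₀ = 11/1; p₀² − 142·q₀² = 121 − 142 = -21.
  k = 1: m = 11, d = 21, a = ⌊(11 + 11)/21⌋ = 1; p/q = (1·11 + 1)/(1·1 + 0) = 12/1; p² − 142·q² = 144 − 142 = 2.
  k = 2: m = 10, d = 2, a = ⌊(11 + 10)/2⌋ = 10; p/q = (10·12 + 11)/(10·1 + 1) = 131/11; p² − 142·q² = 17161 − 17182 = -21.
  k = 3: m = 10, d = 21, a = ⌊(11 + 10)/21⌋ = 1; p/q = (1·131 + 12)/(1·11 + 1) = 143/12; p² − 142·q² = 20449 − 20448 = 1.
  The first convergent with p² − 142·q² = 1 gives the fundamental solution (x₁, y₁) = (143, 12).
Step 2: Apply the recurrence (x_{n+1}, y_{n+1}) = (x₁x_n + 142y₁y_n, x₁y_n + y₁x_n) repeatedly.
  From (x_1, y_1) = (143, 12): x_2 = 143·143 + 142·12·12 = 40897; y_2 = 143·12 + 12·143 = 3432.
  From (x_2, y_2) = (40897, 3432): x_3 = 143·40897 + 142·12·3432 = 11696399; y_3 = 143·3432 + 12·40897 = 981540.
  From (x_3, y_3) = (11696399, 981540): x_4 = 143·11696399 + 142·12·981540 = 3345129217; y_4 = 143·981540 + 12·11696399 = 280717008.
  From (x_4, y_4) = (3345129217, 280717008): x_5 = 143·3345129217 + 142·12·280717008 = 956695259663; y_5 = 143·280717008 + 12·3345129217 = 80284082748.
Step 3: Verify x_5² - 142·y_5² = 915265819861654994873569 - 915265819861654994873568 = 1 (should be 1). ✓

(x_1, y_1) = (143, 12); (x_5, y_5) = (956695259663, 80284082748).


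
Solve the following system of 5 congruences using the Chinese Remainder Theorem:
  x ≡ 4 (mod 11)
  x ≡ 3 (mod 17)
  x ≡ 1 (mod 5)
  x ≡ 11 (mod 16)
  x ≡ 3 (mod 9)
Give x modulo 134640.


Product of moduli M = 11 · 17 · 5 · 16 · 9 = 134640.
Merge one congruence at a time:
  Start: x ≡ 4 (mod 11).
  Combine with x ≡ 3 (mod 17); new modulus lcm = 187.
    Write x = 4 + 11·t and substitute into x ≡ 3 (mod 17): 11·t ≡ 3 − 4 = -1 (mod 17).
    Reduce coefficients mod 17: 11·t ≡ 16 (mod 17).
    The inverse of 11 mod 17 is 14 (since 11·14 = 154 = 9·17 + 1), so t ≡ 14·16 = 224 ≡ 3 (mod 17).
    Then x = 4 + 11·3 = 37, valid modulo lcm(11, 17) = 187: x ≡ 37 (mod 187).
  Combine with x ≡ 1 (mod 5); new modulus lcm = 935.
    Write x = 37 + 187·t and substitute into x ≡ 1 (mod 5): 187·t ≡ 1 − 37 = -36 (mod 5).
    Reduce coefficients mod 5: 2·t ≡ 4 (mod 5).
    The inverse of 2 mod 5 is 3 (since 2·3 = 6 = 1·5 + 1), so t ≡ 3·4 = 12 ≡ 2 (mod 5).
    Then x = 37 + 187·2 = 411, valid modulo lcm(187, 5) = 935: x ≡ 411 (mod 935).
  Combine with x ≡ 11 (mod 16); new modulus lcm = 14960.
    Write x = 411 + 935·t and substitute into x ≡ 11 (mod 16): 935·t ≡ 11 − 411 = -400 (mod 16).
    Reduce coefficients mod 16: 7·t ≡ 0 (mod 16).
    The inverse of 7 mod 16 is 7 (since 7·7 = 49 = 3·16 + 1), so t ≡ 7·0 = 0 ≡ 0 (mod 16).
    Then x = 411 + 935·0 = 411, valid modulo lcm(935, 16) = 14960: x ≡ 411 (mod 14960).
  Combine with x ≡ 3 (mod 9); new modulus lcm = 134640.
    Write x = 411 + 14960·t and substitute into x ≡ 3 (mod 9): 14960·t ≡ 3 − 411 = -408 (mod 9).
    Reduce coefficients mod 9: 2·t ≡ 6 (mod 9).
    The inverse of 2 mod 9 is 5 (since 2·5 = 10 = 1·9 + 1), so t ≡ 5·6 = 30 ≡ 3 (mod 9).
    Then x = 411 + 14960·3 = 45291, valid modulo lcm(14960, 9) = 134640: x ≡ 45291 (mod 134640).
Verify against each original: 45291 mod 11 = 4, 45291 mod 17 = 3, 45291 mod 5 = 1, 45291 mod 16 = 11, 45291 mod 9 = 3.

x ≡ 45291 (mod 134640).


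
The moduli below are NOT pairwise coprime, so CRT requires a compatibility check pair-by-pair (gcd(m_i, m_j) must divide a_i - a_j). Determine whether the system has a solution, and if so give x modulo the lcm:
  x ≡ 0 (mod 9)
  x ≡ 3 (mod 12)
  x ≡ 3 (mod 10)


Moduli 9, 12, 10 are not pairwise coprime, so CRT works modulo lcm(m_i) when all pairwise compatibility conditions hold.
Pairwise compatibility: gcd(m_i, m_j) must divide a_i - a_j for every pair.
Merge one congruence at a time:
  Start: x ≡ 0 (mod 9).
  Combine with x ≡ 3 (mod 12): gcd(9, 12) = 3; 3 - 0 = 3, which IS divisible by 3, so compatible.
    Write x = 0 + 9·t and substitute into x ≡ 3 (mod 12): 9·t ≡ 3 − 0 = 3 (mod 12).
    Divide the congruence (and modulus) by g = 3: 3·t ≡ 1 (mod 4).
    The inverse of 3 mod 4 is 3 (since 3·3 = 9 = 2·4 + 1), so t ≡ 3·1 = 3 ≡ 3 (mod 4).
    Then x = 0 + 9·3 = 27, valid modulo lcm(9, 12) = 36: x ≡ 27 (mod 36).
  Combine with x ≡ 3 (mod 10): gcd(36, 10) = 2; 3 - 27 = -24, which IS divisible by 2, so compatible.
    Write x = 27 + 36·t and substitute into x ≡ 3 (mod 10): 36·t ≡ 3 − 27 = -24 (mod 10).
    Divide the congruence (and modulus) by g = 2: 18·t ≡ -12 (mod 5).
    Reduce coefficients mod 5: 3·t ≡ 3 (mod 5).
    The inverse of 3 mod 5 is 2 (since 3·2 = 6 = 1·5 + 1), so t ≡ 2·3 = 6 ≡ 1 (mod 5).
    Then x = 27 + 36·1 = 63, valid modulo lcm(36, 10) = 180: x ≡ 63 (mod 180).
Verify: 63 mod 9 = 0, 63 mod 12 = 3, 63 mod 10 = 3.

x ≡ 63 (mod 180).


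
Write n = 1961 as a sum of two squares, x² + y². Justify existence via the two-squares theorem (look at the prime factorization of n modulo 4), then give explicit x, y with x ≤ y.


Step 1: Factor n = 1961 = 37 · 53.
Step 2: Check the mod-4 condition on each prime factor: 37 ≡ 1 (mod 4), exponent 1; 53 ≡ 1 (mod 4), exponent 1.
All primes ≡ 3 (mod 4) appear to even exponent (or don't appear), so by the two-squares theorem n IS expressible as a sum of two squares.
Step 3: Build a representation. Here n = 37 · 53 is a product of primes ≡ 1 (mod 4). Each prime p ≡ 1 (mod 4) is itself a sum of two squares; find a² by testing p − a² for a perfect square:
  37: 37 − 1² = 36 = 6² ⇒ 37 = 1² + 6².
  53: 53 − 1² = 52, 53 − 2² = 49 = 7² ⇒ 53 = 2² + 7².
  Combine using the Brahmagupta–Fibonacci identity (a² + b²)(c² + d²) = (ac − bd)² + (ad + bc)² = (ac + bd)² + (ad − bc)²:
  37 · 53 = 1961: from (1² + 6²)(2² + 7²), take (1·2 − 6·7, 1·7 + 6·2) = (2 − 42, 7 + 12) = (-40, 19); dropping signs (only squares matter) gives (40, 19); check 40² + 19² = 1600 + 361 = 1961 ✓.
Step 4: Order so x ≤ y and verify: 19² + 40² = 361 + 1600 = 1961 = n. ✓

n = 1961 = 19² + 40² (one valid representation with x ≤ y).


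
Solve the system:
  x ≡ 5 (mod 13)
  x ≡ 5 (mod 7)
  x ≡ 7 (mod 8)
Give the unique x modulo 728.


Moduli 13, 7, 8 are pairwise coprime; by CRT there is a unique solution modulo M = 13 · 7 · 8 = 728.
Solve pairwise, accumulating the modulus:
  Start with x ≡ 5 (mod 13).
  Combine with x ≡ 5 (mod 7): since gcd(13, 7) = 1, we get a unique residue mod 91.
    Write x = 5 + 13·t and substitute into x ≡ 5 (mod 7): 13·t ≡ 5 − 5 = 0 (mod 7).
    Reduce coefficients mod 7: 6·t ≡ 0 (mod 7).
    The inverse of 6 mod 7 is 6 (since 6·6 = 36 = 5·7 + 1), so t ≡ 6·0 = 0 ≡ 0 (mod 7).
    Then x = 5 + 13·0 = 5, valid modulo lcm(13, 7) = 91: x ≡ 5 (mod 91).
  Combine with x ≡ 7 (mod 8): since gcd(91, 8) = 1, we get a unique residue mod 728.
    Write x = 5 + 91·t and substitute into x ≡ 7 (mod 8): 91·t ≡ 7 − 5 = 2 (mod 8).
    Reduce coefficients mod 8: 3·t ≡ 2 (mod 8).
    The inverse of 3 mod 8 is 3 (since 3·3 = 9 = 1·8 + 1), so t ≡ 3·2 = 6 ≡ 6 (mod 8).
    Then x = 5 + 91·6 = 551, valid modulo lcm(91, 8) = 728: x ≡ 551 (mod 728).
Verify: 551 mod 13 = 5 ✓, 551 mod 7 = 5 ✓, 551 mod 8 = 7 ✓.

x ≡ 551 (mod 728).


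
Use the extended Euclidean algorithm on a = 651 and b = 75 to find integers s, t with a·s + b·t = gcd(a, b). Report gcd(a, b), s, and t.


Euclidean algorithm on (651, 75) — divide until remainder is 0:
  651 = 8 · 75 + 51
  75 = 1 · 51 + 24
  51 = 2 · 24 + 3
  24 = 8 · 3 + 0
gcd(651, 75) = 3.
Track Bezout coefficients alongside the remainders: start with r₀ = 651 = a·1 + b·0 (s = 1, t = 0) and r₁ = 75 = a·0 + b·1 (s = 0, t = 1); each new remainder r_{k+1} = r_{k-1} − q_k·r_k inherits s_{k+1} = s_{k-1} − q_k·s_k, t_{k+1} = t_{k-1} − q_k·t_k, so r_k = a·s_k + b·t_k at every step:
  q = 8: r = 51, s = 1 − 8·0 = 1, t = 0 − 8·1 = -8  (check: 651·1 + 75·(-8) = 51)
  q = 1: r = 24, s = 0 − 1·1 = -1, t = 1 − 1·(-8) = 9  (check: 651·(-1) + 75·9 = 24)
  q = 2: r = 3, s = 1 − 2·(-1) = 3, t = -8 − 2·9 = -26  (check: 651·3 + 75·(-26) = 3)
The row with r = 3 (the gcd) gives the Bezout coefficients s = 3, t = -26.
Result: 651 · (3) + 75 · (-26) = 3.

gcd(651, 75) = 3; s = 3, t = -26 (check: 651·3 + 75·(-26) = 3).


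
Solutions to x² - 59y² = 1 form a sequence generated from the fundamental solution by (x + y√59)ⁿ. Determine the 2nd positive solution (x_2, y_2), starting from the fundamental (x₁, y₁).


Step 1: Find the fundamental solution (x₁, y₁) of x² - 59y² = 1.
  Expand √59 as a continued fraction. a₀ = ⌊√59⌋ = 7; iterate m_{k+1} = d_k·a_k − m_k, d_{k+1} = (59 − m_{k+1}²)/d_k, a_{k+1} = ⌊(a₀ + m_{k+1})/d_{k+1}⌋ (starting m₀ = 0, d₀ = 1), with convergents p_k = a_k·p_{k-1} + p_{k-2}, q_k = a_k·q_{k-1} + q_{k-2} (p₋₁ = 1, q₋₁ = 0):
  k = 0: a₀ = 7; p₀/q₀ = 7/1; p₀² − 59·q₀² = 49 − 59 = -10.
  k = 1: m = 7, d = 10, a = ⌊(7 + 7)/10⌋ = 1; p/q = (1·7 + 1)/(1·1 + 0) = 8/1; p² − 59·q² = 64 − 59 = 5.
  k = 2: m = 3, d = 5, a = ⌊(7 + 3)/5⌋ = 2; p/q = (2·8 + 7)/(2·1 + 1) = 23/3; p² − 59·q² = 529 − 531 = -2.
  k = 3: m = 7, d = 2, a = ⌊(7 + 7)/2⌋ = 7; p/q = (7·23 + 8)/(7·3 + 1) = 169/22; p² − 59·q² = 28561 − 28556 = 5.
  k = 4: m = 7, d = 5, a = ⌊(7 + 7)/5⌋ = 2; p/q = (2·169 + 23)/(2·22 + 3) = 361/47; p² − 59·q² = 130321 − 130331 = -10.
  k = 5: m = 3, d = 10, a = ⌊(7 + 3)/10⌋ = 1; p/q = (1·361 + 169)/(1·47 + 22) = 530/69; p² − 59·q² = 280900 − 280899 = 1.
  The first convergent with p² − 59·q² = 1 gives the fundamental solution (x₁, y₁) = (530, 69).
Step 2: Apply the recurrence (x_{n+1}, y_{n+1}) = (x₁x_n + 59y₁y_n, x₁y_n + y₁x_n) repeatedly.
  From (x_1, y_1) = (530, 69): x_2 = 530·530 + 59·69·69 = 561799; y_2 = 530·69 + 69·530 = 73140.
Step 3: Verify x_2² - 59·y_2² = 315618116401 - 315618116400 = 1 (should be 1). ✓

(x_1, y_1) = (530, 69); (x_2, y_2) = (561799, 73140).


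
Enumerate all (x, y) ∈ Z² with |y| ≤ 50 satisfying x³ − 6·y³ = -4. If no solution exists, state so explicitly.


The equation is x³ - 6y³ = -4. For fixed y, x³ = 6·y³ − 4, so a solution requires the RHS to be a perfect cube.
Strategy: iterate y from -50 to 50, compute RHS = 6·y³ − 4, and check whether it is a (positive or negative) perfect cube.
Check small values of y:
  y = 0: RHS = -4 is not a perfect cube.
  y = 1: RHS = 2 is not a perfect cube.
  y = -1: RHS = -10 is not a perfect cube.
  y = 2: RHS = 44 is not a perfect cube.
  y = -2: RHS = -52 is not a perfect cube.
  y = 3: RHS = 158 is not a perfect cube.
  y = -3: RHS = -166 is not a perfect cube.
Continuing the search up to |y| = 50 finds no solutions either.
No (x, y) in the scanned range satisfies the equation.

No integer solutions with |y| ≤ 50.


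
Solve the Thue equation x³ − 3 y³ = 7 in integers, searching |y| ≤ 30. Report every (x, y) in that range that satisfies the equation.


The equation is x³ - 3y³ = 7. For fixed y, x³ = 3·y³ + 7, so a solution requires the RHS to be a perfect cube.
Strategy: iterate y from -30 to 30, compute RHS = 3·y³ + 7, and check whether it is a (positive or negative) perfect cube.
Check small values of y:
  y = 0: RHS = 7 is not a perfect cube.
  y = 1: RHS = 10 is not a perfect cube.
  y = -1: RHS = 4 is not a perfect cube.
  y = 2: RHS = 31 is not a perfect cube.
  y = -2: RHS = -17 is not a perfect cube.
  y = 3: RHS = 88 is not a perfect cube.
  y = -3: RHS = -74 is not a perfect cube.
Continuing the search up to |y| = 30 finds no solutions either.
No (x, y) in the scanned range satisfies the equation.

No integer solutions with |y| ≤ 30.


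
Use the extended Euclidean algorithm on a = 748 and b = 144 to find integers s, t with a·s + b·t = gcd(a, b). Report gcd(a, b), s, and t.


Euclidean algorithm on (748, 144) — divide until remainder is 0:
  748 = 5 · 144 + 28
  144 = 5 · 28 + 4
  28 = 7 · 4 + 0
gcd(748, 144) = 4.
Track Bezout coefficients alongside the remainders: start with r₀ = 748 = a·1 + b·0 (s = 1, t = 0) and r₁ = 144 = a·0 + b·1 (s = 0, t = 1); each new remainder r_{k+1} = r_{k-1} − q_k·r_k inherits s_{k+1} = s_{k-1} − q_k·s_k, t_{k+1} = t_{k-1} − q_k·t_k, so r_k = a·s_k + b·t_k at every step:
  q = 5: r = 28, s = 1 − 5·0 = 1, t = 0 − 5·1 = -5  (check: 748·1 + 144·(-5) = 28)
  q = 5: r = 4, s = 0 − 5·1 = -5, t = 1 − 5·(-5) = 26  (check: 748·(-5) + 144·26 = 4)
The row with r = 4 (the gcd) gives the Bezout coefficients s = -5, t = 26.
Result: 748 · (-5) + 144 · (26) = 4.

gcd(748, 144) = 4; s = -5, t = 26 (check: 748·(-5) + 144·26 = 4).


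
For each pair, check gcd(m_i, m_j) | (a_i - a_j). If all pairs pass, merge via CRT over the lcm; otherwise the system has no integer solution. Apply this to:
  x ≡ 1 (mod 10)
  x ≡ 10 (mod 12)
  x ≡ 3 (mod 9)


Moduli 10, 12, 9 are not pairwise coprime, so CRT works modulo lcm(m_i) when all pairwise compatibility conditions hold.
Pairwise compatibility: gcd(m_i, m_j) must divide a_i - a_j for every pair.
Merge one congruence at a time:
  Start: x ≡ 1 (mod 10).
  Combine with x ≡ 10 (mod 12): gcd(10, 12) = 2, and 10 - 1 = 9 is NOT divisible by 2.
    ⇒ system is inconsistent (no integer solution).

No solution (the system is inconsistent).


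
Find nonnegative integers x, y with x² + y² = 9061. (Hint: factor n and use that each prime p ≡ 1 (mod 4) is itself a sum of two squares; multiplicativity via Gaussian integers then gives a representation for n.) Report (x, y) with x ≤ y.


Step 1: Factor n = 9061 = 13 · 17 · 41.
Step 2: Check the mod-4 condition on each prime factor: 13 ≡ 1 (mod 4), exponent 1; 17 ≡ 1 (mod 4), exponent 1; 41 ≡ 1 (mod 4), exponent 1.
All primes ≡ 3 (mod 4) appear to even exponent (or don't appear), so by the two-squares theorem n IS expressible as a sum of two squares.
Step 3: Build a representation. Here n = 13 · 17 · 41 is a product of primes ≡ 1 (mod 4). Each prime p ≡ 1 (mod 4) is itself a sum of two squares; find a² by testing p − a² for a perfect square:
  13: 13 − 1² = 12, 13 − 2² = 9 = 3² ⇒ 13 = 2² + 3².
  17: 17 − 1² = 16 = 4² ⇒ 17 = 1² + 4².
  41: 41 − 1² = 40, 41 − 2² = 37, 41 − 3² = 32, 41 − 4² = 25 = 5² ⇒ 41 = 4² + 5².
  Combine using the Brahmagupta–Fibonacci identity (a² + b²)(c² + d²) = (ac − bd)² + (ad + bc)² = (ac + bd)² + (ad − bc)²:
  13 · 17 = 221: from (2² + 3²)(1² + 4²), take (2·1 − 3·4, 2·4 + 3·1) = (2 − 12, 8 + 3) = (-10, 11); dropping signs (only squares matter) gives (10, 11); check 10² + 11² = 100 + 121 = 221 ✓.
  221 · 41 = 9061: from (10² + 11²)(4² + 5²), take (10·4 − 11·5, 10·5 + 11·4) = (40 − 55, 50 + 44) = (-15, 94); dropping signs (only squares matter) gives (15, 94); check 15² + 94² = 225 + 8836 = 9061 ✓.
Step 4: Order so x ≤ y and verify: 15² + 94² = 225 + 8836 = 9061 = n. ✓

n = 9061 = 15² + 94² (one valid representation with x ≤ y).


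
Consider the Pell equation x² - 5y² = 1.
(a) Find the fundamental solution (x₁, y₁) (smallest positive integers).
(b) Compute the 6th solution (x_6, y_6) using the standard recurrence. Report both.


Step 1: Find the fundamental solution (x₁, y₁) of x² - 5y² = 1.
  Expand √5 as a continued fraction. a₀ = ⌊√5⌋ = 2; iterate m_{k+1} = d_k·a_k − m_k, d_{k+1} = (5 − m_{k+1}²)/d_k, a_{k+1} = ⌊(a₀ + m_{k+1})/d_{k+1}⌋ (starting m₀ = 0, d₀ = 1), with convergents p_k = a_k·p_{k-1} + p_{k-2}, q_k = a_k·q_{k-1} + q_{k-2} (p₋₁ = 1, q₋₁ = 0):
  k = 0: a₀ = 2; p₀/q₀ = 2/1; p₀² − 5·q₀² = 4 − 5 = -1.
  k = 1: m = 2, d = 1, a = ⌊(2 + 2)/1⌋ = 4; p/q = (4·2 + 1)/(4·1 + 0) = 9/4; p² − 5·q² = 81 − 80 = 1.
  The first convergent with p² − 5·q² = 1 gives the fundamental solution (x₁, y₁) = (9, 4).
Step 2: Apply the recurrence (x_{n+1}, y_{n+1}) = (x₁x_n + 5y₁y_n, x₁y_n + y₁x_n) repeatedly.
  From (x_1, y_1) = (9, 4): x_2 = 9·9 + 5·4·4 = 161; y_2 = 9·4 + 4·9 = 72.
  From (x_2, y_2) = (161, 72): x_3 = 9·161 + 5·4·72 = 2889; y_3 = 9·72 + 4·161 = 1292.
  From (x_3, y_3) = (2889, 1292): x_4 = 9·2889 + 5·4·1292 = 51841; y_4 = 9·1292 + 4·2889 = 23184.
  From (x_4, y_4) = (51841, 23184): x_5 = 9·51841 + 5·4·23184 = 930249; y_5 = 9·23184 + 4·51841 = 416020.
  From (x_5, y_5) = (930249, 416020): x_6 = 9·930249 + 5·4·416020 = 16692641; y_6 = 9·416020 + 4·930249 = 7465176.
Step 3: Verify x_6² - 5·y_6² = 278644263554881 - 278644263554880 = 1 (should be 1). ✓

(x_1, y_1) = (9, 4); (x_6, y_6) = (16692641, 7465176).


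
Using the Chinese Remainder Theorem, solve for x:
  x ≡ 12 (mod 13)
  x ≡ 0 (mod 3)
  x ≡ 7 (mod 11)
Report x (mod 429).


Moduli 13, 3, 11 are pairwise coprime; by CRT there is a unique solution modulo M = 13 · 3 · 11 = 429.
Solve pairwise, accumulating the modulus:
  Start with x ≡ 12 (mod 13).
  Combine with x ≡ 0 (mod 3): since gcd(13, 3) = 1, we get a unique residue mod 39.
    Write x = 12 + 13·t and substitute into x ≡ 0 (mod 3): 13·t ≡ 0 − 12 = -12 (mod 3).
    Reduce coefficients mod 3: 1·t ≡ 0 (mod 3).
    So t ≡ 0 (mod 3).
    Then x = 12 + 13·0 = 12, valid modulo lcm(13, 3) = 39: x ≡ 12 (mod 39).
  Combine with x ≡ 7 (mod 11): since gcd(39, 11) = 1, we get a unique residue mod 429.
    Write x = 12 + 39·t and substitute into x ≡ 7 (mod 11): 39·t ≡ 7 − 12 = -5 (mod 11).
    Reduce coefficients mod 11: 6·t ≡ 6 (mod 11).
    The inverse of 6 mod 11 is 2 (since 6·2 = 12 = 1·11 + 1), so t ≡ 2·6 = 12 ≡ 1 (mod 11).
    Then x = 12 + 39·1 = 51, valid modulo lcm(39, 11) = 429: x ≡ 51 (mod 429).
Verify: 51 mod 13 = 12 ✓, 51 mod 3 = 0 ✓, 51 mod 11 = 7 ✓.

x ≡ 51 (mod 429).


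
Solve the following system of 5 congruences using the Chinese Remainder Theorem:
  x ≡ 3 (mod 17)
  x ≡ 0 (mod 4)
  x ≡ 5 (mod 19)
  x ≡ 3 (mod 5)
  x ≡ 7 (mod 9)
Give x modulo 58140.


Product of moduli M = 17 · 4 · 19 · 5 · 9 = 58140.
Merge one congruence at a time:
  Start: x ≡ 3 (mod 17).
  Combine with x ≡ 0 (mod 4); new modulus lcm = 68.
    Write x = 3 + 17·t and substitute into x ≡ 0 (mod 4): 17·t ≡ 0 − 3 = -3 (mod 4).
    Reduce coefficients mod 4: 1·t ≡ 1 (mod 4).
    So t ≡ 1 (mod 4).
    Then x = 3 + 17·1 = 20, valid modulo lcm(17, 4) = 68: x ≡ 20 (mod 68).
  Combine with x ≡ 5 (mod 19); new modulus lcm = 1292.
    Write x = 20 + 68·t and substitute into x ≡ 5 (mod 19): 68·t ≡ 5 − 20 = -15 (mod 19).
    Reduce coefficients mod 19: 11·t ≡ 4 (mod 19).
    The inverse of 11 mod 19 is 7 (since 11·7 = 77 = 4·19 + 1), so t ≡ 7·4 = 28 ≡ 9 (mod 19).
    Then x = 20 + 68·9 = 632, valid modulo lcm(68, 19) = 1292: x ≡ 632 (mod 1292).
  Combine with x ≡ 3 (mod 5); new modulus lcm = 6460.
    Write x = 632 + 1292·t and substitute into x ≡ 3 (mod 5): 1292·t ≡ 3 − 632 = -629 (mod 5).
    Reduce coefficients mod 5: 2·t ≡ 1 (mod 5).
    The inverse of 2 mod 5 is 3 (since 2·3 = 6 = 1·5 + 1), so t ≡ 3·1 = 3 ≡ 3 (mod 5).
    Then x = 632 + 1292·3 = 4508, valid modulo lcm(1292, 5) = 6460: x ≡ 4508 (mod 6460).
  Combine with x ≡ 7 (mod 9); new modulus lcm = 58140.
    Write x = 4508 + 6460·t and substitute into x ≡ 7 (mod 9): 6460·t ≡ 7 − 4508 = -4501 (mod 9).
    Reduce coefficients mod 9: 7·t ≡ 8 (mod 9).
    The inverse of 7 mod 9 is 4 (since 7·4 = 28 = 3·9 + 1), so t ≡ 4·8 = 32 ≡ 5 (mod 9).
    Then x = 4508 + 6460·5 = 36808, valid modulo lcm(6460, 9) = 58140: x ≡ 36808 (mod 58140).
Verify against each original: 36808 mod 17 = 3, 36808 mod 4 = 0, 36808 mod 19 = 5, 36808 mod 5 = 3, 36808 mod 9 = 7.

x ≡ 36808 (mod 58140).


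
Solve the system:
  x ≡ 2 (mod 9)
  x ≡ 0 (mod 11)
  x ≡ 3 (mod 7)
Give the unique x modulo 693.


Moduli 9, 11, 7 are pairwise coprime; by CRT there is a unique solution modulo M = 9 · 11 · 7 = 693.
Solve pairwise, accumulating the modulus:
  Start with x ≡ 2 (mod 9).
  Combine with x ≡ 0 (mod 11): since gcd(9, 11) = 1, we get a unique residue mod 99.
    Write x = 2 + 9·t and substitute into x ≡ 0 (mod 11): 9·t ≡ 0 − 2 = -2 (mod 11).
    Reduce coefficients mod 11: 9·t ≡ 9 (mod 11).
    The inverse of 9 mod 11 is 5 (since 9·5 = 45 = 4·11 + 1), so t ≡ 5·9 = 45 ≡ 1 (mod 11).
    Then x = 2 + 9·1 = 11, valid modulo lcm(9, 11) = 99: x ≡ 11 (mod 99).
  Combine with x ≡ 3 (mod 7): since gcd(99, 7) = 1, we get a unique residue mod 693.
    Write x = 11 + 99·t and substitute into x ≡ 3 (mod 7): 99·t ≡ 3 − 11 = -8 (mod 7).
    Reduce coefficients mod 7: 1·t ≡ 6 (mod 7).
    So t ≡ 6 (mod 7).
    Then x = 11 + 99·6 = 605, valid modulo lcm(99, 7) = 693: x ≡ 605 (mod 693).
Verify: 605 mod 9 = 2 ✓, 605 mod 11 = 0 ✓, 605 mod 7 = 3 ✓.

x ≡ 605 (mod 693).


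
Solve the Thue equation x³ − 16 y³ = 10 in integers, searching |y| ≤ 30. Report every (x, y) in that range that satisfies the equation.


The equation is x³ - 16y³ = 10. For fixed y, x³ = 16·y³ + 10, so a solution requires the RHS to be a perfect cube.
Strategy: iterate y from -30 to 30, compute RHS = 16·y³ + 10, and check whether it is a (positive or negative) perfect cube.
Check small values of y:
  y = 0: RHS = 10 is not a perfect cube.
  y = 1: RHS = 26 is not a perfect cube.
  y = -1: RHS = -6 is not a perfect cube.
  y = 2: RHS = 138 is not a perfect cube.
  y = -2: RHS = -118 is not a perfect cube.
  y = 3: RHS = 442 is not a perfect cube.
  y = -3: RHS = -422 is not a perfect cube.
Continuing the search up to |y| = 30 finds no solutions either.
No (x, y) in the scanned range satisfies the equation.

No integer solutions with |y| ≤ 30.


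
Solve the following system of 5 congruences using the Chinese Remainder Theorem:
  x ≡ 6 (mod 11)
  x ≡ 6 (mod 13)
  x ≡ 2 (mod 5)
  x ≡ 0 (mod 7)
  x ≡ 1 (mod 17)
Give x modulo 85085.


Product of moduli M = 11 · 13 · 5 · 7 · 17 = 85085.
Merge one congruence at a time:
  Start: x ≡ 6 (mod 11).
  Combine with x ≡ 6 (mod 13); new modulus lcm = 143.
    Write x = 6 + 11·t and substitute into x ≡ 6 (mod 13): 11·t ≡ 6 − 6 = 0 (mod 13).
    The inverse of 11 mod 13 is 6 (since 11·6 = 66 = 5·13 + 1), so t ≡ 6·0 = 0 ≡ 0 (mod 13).
    Then x = 6 + 11·0 = 6, valid modulo lcm(11, 13) = 143: x ≡ 6 (mod 143).
  Combine with x ≡ 2 (mod 5); new modulus lcm = 715.
    Write x = 6 + 143·t and substitute into x ≡ 2 (mod 5): 143·t ≡ 2 − 6 = -4 (mod 5).
    Reduce coefficients mod 5: 3·t ≡ 1 (mod 5).
    The inverse of 3 mod 5 is 2 (since 3·2 = 6 = 1·5 + 1), so t ≡ 2·1 = 2 ≡ 2 (mod 5).
    Then x = 6 + 143·2 = 292, valid modulo lcm(143, 5) = 715: x ≡ 292 (mod 715).
  Combine with x ≡ 0 (mod 7); new modulus lcm = 5005.
    Write x = 292 + 715·t and substitute into x ≡ 0 (mod 7): 715·t ≡ 0 − 292 = -292 (mod 7).
    Reduce coefficients mod 7: 1·t ≡ 2 (mod 7).
    So t ≡ 2 (mod 7).
    Then x = 292 + 715·2 = 1722, valid modulo lcm(715, 7) = 5005: x ≡ 1722 (mod 5005).
  Combine with x ≡ 1 (mod 17); new modulus lcm = 85085.
    Write x = 1722 + 5005·t and substitute into x ≡ 1 (mod 17): 5005·t ≡ 1 − 1722 = -1721 (mod 17).
    Reduce coefficients mod 17: 7·t ≡ 13 (mod 17).
    The inverse of 7 mod 17 is 5 (since 7·5 = 35 = 2·17 + 1), so t ≡ 5·13 = 65 ≡ 14 (mod 17).
    Then x = 1722 + 5005·14 = 71792, valid modulo lcm(5005, 17) = 85085: x ≡ 71792 (mod 85085).
Verify against each original: 71792 mod 11 = 6, 71792 mod 13 = 6, 71792 mod 5 = 2, 71792 mod 7 = 0, 71792 mod 17 = 1.

x ≡ 71792 (mod 85085).
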